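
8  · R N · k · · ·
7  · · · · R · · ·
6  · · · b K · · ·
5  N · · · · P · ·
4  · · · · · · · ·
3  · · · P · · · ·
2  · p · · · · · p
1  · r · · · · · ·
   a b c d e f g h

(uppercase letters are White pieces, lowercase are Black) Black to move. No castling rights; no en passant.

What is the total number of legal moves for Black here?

Black to move; king on e8.
In check: yes, from the white rook on e7.
Legal moves: Kf8, Kd8, Bxe7.
Count: 3.

3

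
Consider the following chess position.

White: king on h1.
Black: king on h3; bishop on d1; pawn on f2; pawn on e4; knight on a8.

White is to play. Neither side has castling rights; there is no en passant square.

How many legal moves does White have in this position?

White to move; king on h1.
In check: no.
Legal moves: none.
Count: 0.

0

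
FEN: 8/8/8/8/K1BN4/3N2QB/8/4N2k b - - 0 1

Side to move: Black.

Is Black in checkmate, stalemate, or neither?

stalemate

Black to move; black king on h1.
In check: no.
King squares — g1: attacked by Qg3; g2: attacked by Ne1; h2: attacked by Qg3.
Legal moves for Black: none.
Not in check and no legal moves → stalemate.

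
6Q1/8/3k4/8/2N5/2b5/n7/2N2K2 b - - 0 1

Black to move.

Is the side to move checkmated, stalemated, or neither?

Black to move; black king on d6.
In check: yes, from the white knight on c4.
King squares — c5: available; d5: attacked by Qg8; e5: attacked by Nc4; c6: available; e6: attacked by Qg8; c7: available; d7: available; e7: available.
Legal moves for Black: Ke7, Kd7, Kc7, Kc6, Kc5.
Black is in check but has 5 legal moves → neither.

neither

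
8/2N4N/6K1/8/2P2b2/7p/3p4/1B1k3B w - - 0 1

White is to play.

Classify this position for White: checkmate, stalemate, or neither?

White to move; white king on g6.
In check: no.
Legal moves for White include: Nf8, Nf6, Ng5, Ne8, Na8, Ne6, Na6, Nd5, Nb5, Kg7, Kf7, Kf6, Kh5, Kf5, Ba8, Bb7, Bc6, Bd5, ... (list truncated; more exist).
White has legal moves and is not in check → neither.

neither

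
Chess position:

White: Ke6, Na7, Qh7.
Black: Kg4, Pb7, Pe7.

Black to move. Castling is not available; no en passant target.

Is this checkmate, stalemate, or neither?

Black to move; black king on g4.
In check: no.
Legal moves for Black: Kg5, Kf4, Kg3, Kf3, b6, b5.
Black has 6 legal moves and is not in check → neither.

neither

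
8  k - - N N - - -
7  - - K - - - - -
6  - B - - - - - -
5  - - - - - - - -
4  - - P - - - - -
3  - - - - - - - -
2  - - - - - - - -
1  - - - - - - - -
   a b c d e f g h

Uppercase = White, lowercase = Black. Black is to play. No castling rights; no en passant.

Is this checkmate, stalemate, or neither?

stalemate

Black to move; black king on a8.
In check: no.
King squares — a7: attacked by Bb6; b7: attacked by Kc7; b8: attacked by Kc7.
Legal moves for Black: none.
Not in check and no legal moves → stalemate.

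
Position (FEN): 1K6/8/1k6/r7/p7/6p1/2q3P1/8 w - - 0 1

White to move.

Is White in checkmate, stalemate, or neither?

stalemate

White to move; white king on b8.
In check: no.
King squares — a7: attacked by Ra5; b7: attacked by Kb6; c7: attacked by Qc2; a8: attacked by Ra5; c8: attacked by Qc2.
Legal moves for White: none.
Not in check and no legal moves → stalemate.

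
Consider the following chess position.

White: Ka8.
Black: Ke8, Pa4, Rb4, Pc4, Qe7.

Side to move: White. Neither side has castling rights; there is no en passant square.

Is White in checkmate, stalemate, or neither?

stalemate

White to move; white king on a8.
In check: no.
King squares — a7: attacked by Qe7; b7: attacked by Rb4; b8: attacked by Rb4.
Legal moves for White: none.
Not in check and no legal moves → stalemate.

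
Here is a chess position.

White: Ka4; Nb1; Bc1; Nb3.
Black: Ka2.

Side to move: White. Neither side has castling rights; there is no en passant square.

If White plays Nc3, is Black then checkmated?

yes

After Nc3: black king on a2; in check: yes, from the white knight on c3.
King squares — a1: attacked by Nb3; b1: attacked by Nc3; b2: attacked by Bc1; a3: attacked by Bc1; b3: attacked by Ka4.
Black has no legal moves → checkmate.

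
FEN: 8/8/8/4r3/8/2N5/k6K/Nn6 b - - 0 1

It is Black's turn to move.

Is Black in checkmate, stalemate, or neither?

neither

Black to move; black king on a2.
In check: yes, from the white knight on c3.
Legal moves for Black: Ka3, Kb2, Kxa1, Nxc3.
Black is in check but has 4 legal moves → neither.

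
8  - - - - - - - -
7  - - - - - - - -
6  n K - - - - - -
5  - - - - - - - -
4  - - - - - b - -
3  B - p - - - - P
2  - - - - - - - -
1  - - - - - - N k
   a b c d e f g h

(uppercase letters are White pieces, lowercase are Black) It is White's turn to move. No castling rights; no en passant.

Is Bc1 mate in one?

After Bc1: black king on h1; in check: no.
Black is not in check, so this cannot be checkmate.

no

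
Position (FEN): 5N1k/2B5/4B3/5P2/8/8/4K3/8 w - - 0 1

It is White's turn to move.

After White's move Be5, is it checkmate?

yes

After Be5: black king on h8; in check: yes, from the white bishop on e5.
King squares — g7: attacked by Be5; h7: attacked by Nf8; g8: attacked by Be6.
Black has no legal moves → checkmate.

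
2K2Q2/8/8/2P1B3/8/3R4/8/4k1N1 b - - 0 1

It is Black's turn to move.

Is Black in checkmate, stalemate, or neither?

Black to move; black king on e1.
In check: no.
King squares — d1: attacked by Rd3; f1: attacked by Qf8; d2: attacked by Rd3; e2: attacked by Ng1; f2: attacked by Qf8.
Legal moves for Black: none.
Not in check and no legal moves → stalemate.

stalemate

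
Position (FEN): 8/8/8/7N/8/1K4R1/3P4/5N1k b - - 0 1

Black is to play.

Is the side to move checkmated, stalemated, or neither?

Black to move; black king on h1.
In check: no.
King squares — g1: attacked by Rg3; g2: attacked by Rg3; h2: attacked by Nf1.
Legal moves for Black: none.
Not in check and no legal moves → stalemate.

stalemate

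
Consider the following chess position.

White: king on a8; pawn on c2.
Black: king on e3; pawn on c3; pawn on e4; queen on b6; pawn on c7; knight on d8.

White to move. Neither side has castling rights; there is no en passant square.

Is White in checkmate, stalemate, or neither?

White to move; white king on a8.
In check: no.
King squares — a7: attacked by Qb6; b7: attacked by Qb6; b8: attacked by Qb6.
Legal moves for White: none.
Not in check and no legal moves → stalemate.

stalemate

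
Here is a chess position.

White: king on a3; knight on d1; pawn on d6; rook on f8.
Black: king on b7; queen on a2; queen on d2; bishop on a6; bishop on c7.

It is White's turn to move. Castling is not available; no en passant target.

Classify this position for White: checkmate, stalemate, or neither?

White to move; white king on a3.
In check: yes, from the black queen on a2.
King squares — a2: attacked by Qd2; b2: attacked by Qa2; b3: attacked by Qa2; a4: attacked by Qa2; b4: attacked by Qd2.
Legal moves for White: none.
In check with no legal moves → checkmate.

checkmate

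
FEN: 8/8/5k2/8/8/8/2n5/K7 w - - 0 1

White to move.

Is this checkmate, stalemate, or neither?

White to move; white king on a1.
In check: yes, from the black knight on c2.
King squares — b1: available; a2: available; b2: available.
Legal moves for White: Kb2, Ka2, Kb1.
White is in check but has 3 legal moves → neither.

neither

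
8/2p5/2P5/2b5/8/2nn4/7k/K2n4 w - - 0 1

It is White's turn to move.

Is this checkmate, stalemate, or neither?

White to move; white king on a1.
In check: no.
King squares — b1: attacked by Nc3; a2: attacked by Nc3; b2: attacked by Nd1.
Legal moves for White: none.
Not in check and no legal moves → stalemate.

stalemate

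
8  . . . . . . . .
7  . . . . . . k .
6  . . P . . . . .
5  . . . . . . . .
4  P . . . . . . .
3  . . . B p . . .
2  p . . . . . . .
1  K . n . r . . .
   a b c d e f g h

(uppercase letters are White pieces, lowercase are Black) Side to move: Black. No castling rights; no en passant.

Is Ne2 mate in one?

After Ne2: white king on a1; in check: yes, from the black rook on e1.
White has 3 legal replies: Kb2, Kxa2, Bb1.
In check but a legal move exists → not checkmate.

no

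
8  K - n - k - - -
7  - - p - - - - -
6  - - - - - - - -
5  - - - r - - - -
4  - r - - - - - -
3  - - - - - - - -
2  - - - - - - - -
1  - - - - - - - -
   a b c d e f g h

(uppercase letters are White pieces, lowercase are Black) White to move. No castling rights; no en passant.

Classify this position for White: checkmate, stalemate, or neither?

White to move; white king on a8.
In check: no.
King squares — a7: attacked by Nc8; b7: attacked by Rb4; b8: attacked by Rb4.
Legal moves for White: none.
Not in check and no legal moves → stalemate.

stalemate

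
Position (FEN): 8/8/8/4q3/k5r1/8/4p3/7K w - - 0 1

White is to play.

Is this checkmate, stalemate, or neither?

White to move; white king on h1.
In check: no.
King squares — g1: attacked by Rg4; g2: attacked by Rg4; h2: attacked by Qe5.
Legal moves for White: none.
Not in check and no legal moves → stalemate.

stalemate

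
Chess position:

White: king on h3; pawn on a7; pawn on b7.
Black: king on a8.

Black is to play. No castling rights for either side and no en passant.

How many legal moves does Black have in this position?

2

Black to move; king on a8.
In check: yes, from the white pawn on b7.
Legal moves: Kxb7, Kxa7.
Count: 2.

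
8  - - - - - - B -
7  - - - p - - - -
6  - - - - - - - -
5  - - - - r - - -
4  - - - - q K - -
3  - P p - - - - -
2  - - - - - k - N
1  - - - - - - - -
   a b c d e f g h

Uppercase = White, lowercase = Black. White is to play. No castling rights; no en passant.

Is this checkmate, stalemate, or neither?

checkmate

White to move; white king on f4.
In check: yes, from the black queen on e4.
King squares — e3: attacked by Kf2; f3: attacked by Kf2; g3: attacked by Kf2; e4: attacked by Re5; g4: attacked by Qe4; e5: attacked by Qe4; f5: attacked by Qe4; g5: attacked by Re5.
Legal moves for White: none.
In check with no legal moves → checkmate.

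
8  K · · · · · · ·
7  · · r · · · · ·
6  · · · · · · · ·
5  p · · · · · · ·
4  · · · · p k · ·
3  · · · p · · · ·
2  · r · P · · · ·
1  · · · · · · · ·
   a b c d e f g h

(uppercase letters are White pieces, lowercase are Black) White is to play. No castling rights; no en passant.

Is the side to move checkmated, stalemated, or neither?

White to move; white king on a8.
In check: no.
King squares — a7: attacked by Rc7; b7: attacked by Rb2; b8: attacked by Rb2.
Legal moves for White: none.
Not in check and no legal moves → stalemate.

stalemate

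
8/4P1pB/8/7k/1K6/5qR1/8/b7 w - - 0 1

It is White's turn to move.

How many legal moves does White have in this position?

White to move; king on b4.
In check: no.
Legal moves: Bg8, Bg6+, Bf5, Be4, Bd3, Bc2, Bb1, Kc5, Kb5, Ka5, Kc4, Ka4, Rxg7, Rg6, Rg5+, Rg4, Rh3+, Rxf3, Rg2, Rg1, e8=Q+, e8=R, e8=B+, e8=N.
Count: 24.

24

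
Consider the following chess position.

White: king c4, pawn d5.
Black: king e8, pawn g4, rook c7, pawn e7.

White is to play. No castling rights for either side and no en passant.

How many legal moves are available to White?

5

White to move; king on c4.
In check: yes, from the black rook on c7.
Legal moves: Kb5, Kd4, Kb4, Kd3, Kb3.
Count: 5.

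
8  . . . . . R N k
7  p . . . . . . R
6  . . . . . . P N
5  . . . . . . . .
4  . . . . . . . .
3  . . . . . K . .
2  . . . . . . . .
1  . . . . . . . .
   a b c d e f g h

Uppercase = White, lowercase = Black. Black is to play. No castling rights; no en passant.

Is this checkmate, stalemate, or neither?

Black to move; black king on h8.
In check: yes, from the white rook on h7.
King squares — g7: attacked by Rh7; h7: attacked by Pg6; g8: attacked by Nh6.
Legal moves for Black: none.
In check with no legal moves → checkmate.

checkmate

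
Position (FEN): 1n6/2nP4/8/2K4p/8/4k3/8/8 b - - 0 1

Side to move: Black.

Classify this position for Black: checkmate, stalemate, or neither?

Black to move; black king on e3.
In check: no.
Legal moves for Black: Nxd7+, Nc6, Nba6+, Ne8, Na8, Ne6+, Nca6+, Nd5, Nb5, Kf4, Ke4, Kf3, Kd3, Kf2, Ke2, Kd2, h4.
Black has 17 legal moves and is not in check → neither.

neither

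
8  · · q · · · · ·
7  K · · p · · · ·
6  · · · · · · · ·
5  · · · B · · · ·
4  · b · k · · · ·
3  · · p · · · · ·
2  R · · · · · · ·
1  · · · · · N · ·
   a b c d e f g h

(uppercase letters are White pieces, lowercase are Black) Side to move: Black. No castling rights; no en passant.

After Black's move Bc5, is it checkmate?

yes

After Bc5: white king on a7; in check: yes, from the black bishop on c5.
King squares — a6: attacked by Qc8; b6: attacked by Bc5; b7: attacked by Qc8; a8: attacked by Qc8; b8: attacked by Qc8.
White has no legal moves → checkmate.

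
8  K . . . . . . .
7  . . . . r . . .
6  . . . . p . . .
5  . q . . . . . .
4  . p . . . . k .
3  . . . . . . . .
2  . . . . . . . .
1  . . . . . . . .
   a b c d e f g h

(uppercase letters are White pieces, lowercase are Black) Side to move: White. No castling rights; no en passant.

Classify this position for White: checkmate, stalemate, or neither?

stalemate

White to move; white king on a8.
In check: no.
King squares — a7: attacked by Re7; b7: attacked by Qb5; b8: attacked by Qb5.
Legal moves for White: none.
Not in check and no legal moves → stalemate.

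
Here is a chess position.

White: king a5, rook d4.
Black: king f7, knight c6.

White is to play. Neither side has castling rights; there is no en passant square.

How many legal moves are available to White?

White to move; king on a5.
In check: yes, from the black knight on c6.
Legal moves: Kb6, Ka6, Kb5, Ka4.
Count: 4.

4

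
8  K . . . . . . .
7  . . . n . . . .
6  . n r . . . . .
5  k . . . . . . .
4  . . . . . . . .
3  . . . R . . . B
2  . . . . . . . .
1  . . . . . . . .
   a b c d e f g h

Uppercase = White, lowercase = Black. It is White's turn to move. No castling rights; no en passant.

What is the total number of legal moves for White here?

White to move; king on a8.
In check: yes, from the black knight on b6.
Legal moves: Kb7, Ka7.
Count: 2.

2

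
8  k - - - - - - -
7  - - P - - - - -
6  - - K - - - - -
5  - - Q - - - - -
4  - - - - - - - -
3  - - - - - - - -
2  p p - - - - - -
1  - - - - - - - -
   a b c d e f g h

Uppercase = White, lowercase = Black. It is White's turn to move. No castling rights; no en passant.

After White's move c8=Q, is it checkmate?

yes

After c8=Q: black king on a8; in check: yes, from the white queen on c8.
King squares — a7: attacked by Qc5; b7: attacked by Kc6; b8: attacked by Qc8.
Black has no legal moves → checkmate.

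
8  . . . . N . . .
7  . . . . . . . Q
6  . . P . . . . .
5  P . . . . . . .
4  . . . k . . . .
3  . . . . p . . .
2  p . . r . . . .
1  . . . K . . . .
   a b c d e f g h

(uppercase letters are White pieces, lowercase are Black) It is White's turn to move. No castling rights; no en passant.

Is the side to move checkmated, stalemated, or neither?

neither

White to move; white king on d1.
In check: yes, from the black rook on d2.
King squares — c1: available; e1: available; c2: attacked by Rd2; d2: attacked by Pe3; e2: attacked by Rd2.
Legal moves for White: Ke1, Kc1.
White is in check but has 2 legal moves → neither.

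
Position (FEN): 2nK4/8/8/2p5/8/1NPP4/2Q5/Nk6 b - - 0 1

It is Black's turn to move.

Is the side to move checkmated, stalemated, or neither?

Black to move; black king on b1.
In check: yes, from the white queen on c2.
King squares — a1: attacked by Nb3; c1: attacked by Qc2; a2: attacked by Qc2; b2: attacked by Qc2; c2: attacked by Na1.
Legal moves for Black: none.
In check with no legal moves → checkmate.

checkmate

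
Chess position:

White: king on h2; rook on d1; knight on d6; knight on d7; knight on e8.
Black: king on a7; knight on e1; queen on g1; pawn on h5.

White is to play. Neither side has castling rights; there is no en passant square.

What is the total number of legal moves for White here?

2

White to move; king on h2.
In check: yes, from the black queen on g1.
Legal moves: Kh3, Kxg1.
Count: 2.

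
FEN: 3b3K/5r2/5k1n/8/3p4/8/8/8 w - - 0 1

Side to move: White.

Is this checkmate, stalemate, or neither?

stalemate

White to move; white king on h8.
In check: no.
King squares — g7: attacked by Kf6; h7: attacked by Rf7; g8: attacked by Nh6.
Legal moves for White: none.
Not in check and no legal moves → stalemate.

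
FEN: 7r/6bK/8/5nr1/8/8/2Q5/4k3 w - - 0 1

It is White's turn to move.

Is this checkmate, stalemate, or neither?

checkmate

White to move; white king on h7.
In check: yes, from the black rook on h8.
King squares — g6: attacked by Rg5; h6: attacked by Nf5; g7: attacked by Nf5; g8: attacked by Rh8; h8: attacked by Bg7.
Legal moves for White: none.
In check with no legal moves → checkmate.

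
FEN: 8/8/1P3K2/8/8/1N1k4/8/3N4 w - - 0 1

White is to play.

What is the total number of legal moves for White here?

19

White to move; king on f6.
In check: no.
Legal moves: Kg7, Kf7, Ke7, Kg6, Ke6, Kg5, Kf5, Ke5, Nc5+, Na5, Nd4, Nd2, Nc1+, Na1, Ne3, Nc3, Nf2+, Nb2+, b7.
Count: 19.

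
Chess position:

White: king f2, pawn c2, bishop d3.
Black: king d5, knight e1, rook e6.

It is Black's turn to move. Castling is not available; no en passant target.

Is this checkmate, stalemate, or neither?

Black to move; black king on d5.
In check: no.
Legal moves for Black include: Re8, Re7, Rh6, Rg6, Rf6+, Rd6, Rc6, Rb6, Ra6, Re5, Re4, Re3, Re2+, Kd6, Kc6, Ke5, Kc5, Kd4, ... (list truncated; more exist).
Black has legal moves and is not in check → neither.

neither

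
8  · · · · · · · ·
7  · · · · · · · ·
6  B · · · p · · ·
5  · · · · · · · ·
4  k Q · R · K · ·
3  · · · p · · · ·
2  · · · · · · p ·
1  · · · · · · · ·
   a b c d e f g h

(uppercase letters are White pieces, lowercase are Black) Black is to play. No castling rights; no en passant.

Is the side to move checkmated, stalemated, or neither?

checkmate

Black to move; black king on a4.
In check: yes, from the white queen on b4.
King squares — a3: attacked by Qb4; b3: attacked by Qb4; b4: attacked by Rd4; a5: attacked by Qb4; b5: attacked by Qb4.
Legal moves for Black: none.
In check with no legal moves → checkmate.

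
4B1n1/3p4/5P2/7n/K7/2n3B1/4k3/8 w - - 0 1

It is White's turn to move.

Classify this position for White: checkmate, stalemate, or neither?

neither

White to move; white king on a4.
In check: yes, from the black knight on c3.
Legal moves for White: Ka5, Kb4, Kb3, Ka3.
White is in check but has 4 legal moves → neither.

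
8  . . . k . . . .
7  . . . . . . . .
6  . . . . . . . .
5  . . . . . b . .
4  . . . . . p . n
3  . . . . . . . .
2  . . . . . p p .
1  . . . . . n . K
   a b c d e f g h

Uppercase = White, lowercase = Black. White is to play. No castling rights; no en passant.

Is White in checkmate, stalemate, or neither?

checkmate

White to move; white king on h1.
In check: yes, from the black pawn on g2.
King squares — g1: attacked by Pf2; g2: attacked by Nh4; h2: attacked by Nf1.
Legal moves for White: none.
In check with no legal moves → checkmate.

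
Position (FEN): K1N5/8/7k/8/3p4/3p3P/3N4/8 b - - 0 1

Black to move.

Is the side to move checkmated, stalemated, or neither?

neither

Black to move; black king on h6.
In check: no.
Legal moves for Black: Kh7, Kg7, Kg6, Kh5, Kg5.
Black has 5 legal moves and is not in check → neither.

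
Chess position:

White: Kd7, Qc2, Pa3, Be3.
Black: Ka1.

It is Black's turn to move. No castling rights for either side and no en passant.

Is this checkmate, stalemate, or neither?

stalemate

Black to move; black king on a1.
In check: no.
King squares — b1: attacked by Qc2; a2: attacked by Qc2; b2: attacked by Qc2.
Legal moves for Black: none.
Not in check and no legal moves → stalemate.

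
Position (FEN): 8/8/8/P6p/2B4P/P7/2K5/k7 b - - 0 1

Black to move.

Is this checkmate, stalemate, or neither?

stalemate

Black to move; black king on a1.
In check: no.
King squares — b1: attacked by Kc2; a2: attacked by Bc4; b2: attacked by Kc2.
Legal moves for Black: none.
Not in check and no legal moves → stalemate.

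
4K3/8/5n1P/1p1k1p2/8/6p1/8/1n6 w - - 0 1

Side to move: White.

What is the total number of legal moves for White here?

White to move; king on e8.
In check: yes, from the black knight on f6.
Legal moves: Kf8, Kd8, Kf7, Ke7.
Count: 4.

4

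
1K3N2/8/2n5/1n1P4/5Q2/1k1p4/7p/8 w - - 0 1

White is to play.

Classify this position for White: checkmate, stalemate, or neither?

White to move; white king on b8.
In check: yes, from the black knight on c6.
King squares — a7: attacked by Nb5; b7: available; c7: attacked by Nb5; a8: available; c8: available.
Legal moves for White: Kc8, Ka8, Kb7, dxc6.
White is in check but has 4 legal moves → neither.

neither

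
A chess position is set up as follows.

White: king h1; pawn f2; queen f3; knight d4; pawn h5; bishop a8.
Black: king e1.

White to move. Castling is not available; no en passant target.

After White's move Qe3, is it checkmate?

no

After Qe3: black king on e1; in check: yes, from the white queen on e3.
Black has 2 legal replies: Kf1, Kd1.
In check but a legal move exists → not checkmate.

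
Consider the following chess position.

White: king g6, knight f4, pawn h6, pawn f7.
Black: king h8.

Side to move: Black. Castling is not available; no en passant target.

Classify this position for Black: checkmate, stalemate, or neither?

stalemate

Black to move; black king on h8.
In check: no.
King squares — g7: attacked by Kg6; h7: attacked by Kg6; g8: attacked by Pf7.
Legal moves for Black: none.
Not in check and no legal moves → stalemate.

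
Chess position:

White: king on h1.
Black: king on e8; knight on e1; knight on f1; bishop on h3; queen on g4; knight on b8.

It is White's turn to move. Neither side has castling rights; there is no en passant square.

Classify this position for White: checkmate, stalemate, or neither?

stalemate

White to move; white king on h1.
In check: no.
King squares — g1: attacked by Qg4; g2: attacked by Ne1; h2: attacked by Nf1.
Legal moves for White: none.
Not in check and no legal moves → stalemate.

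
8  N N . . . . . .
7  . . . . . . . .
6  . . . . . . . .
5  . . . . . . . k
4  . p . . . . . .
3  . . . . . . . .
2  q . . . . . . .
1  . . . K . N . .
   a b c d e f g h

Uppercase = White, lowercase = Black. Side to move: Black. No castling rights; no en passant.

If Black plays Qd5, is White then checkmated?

After Qd5: white king on d1; in check: yes, from the black queen on d5.
White has 5 legal replies: Ke2, Kc2, Ke1, Kc1, Nd2.
In check but a legal move exists → not checkmate.

no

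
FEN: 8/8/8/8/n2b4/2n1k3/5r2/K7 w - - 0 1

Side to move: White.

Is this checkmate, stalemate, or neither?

White to move; white king on a1.
In check: no.
King squares — b1: attacked by Nc3; a2: attacked by Rf2; b2: attacked by Rf2.
Legal moves for White: none.
Not in check and no legal moves → stalemate.

stalemate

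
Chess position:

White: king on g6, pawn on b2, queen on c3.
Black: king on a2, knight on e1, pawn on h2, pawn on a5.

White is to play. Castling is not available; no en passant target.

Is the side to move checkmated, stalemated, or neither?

neither

White to move; white king on g6.
In check: no.
Legal moves for White include: Kh7, Kg7, Kf7, Kh6, Kf6, Kh5, Kg5, Kf5, Qh8, Qc8, Qg7, Qc7, Qf6, Qc6, Qe5, Qc5, Qxa5+, Qd4, ... (list truncated; more exist).
White has legal moves and is not in check → neither.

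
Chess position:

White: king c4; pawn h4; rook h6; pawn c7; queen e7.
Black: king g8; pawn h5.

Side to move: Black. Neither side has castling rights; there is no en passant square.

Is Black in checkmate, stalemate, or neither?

Black to move; black king on g8.
In check: no.
King squares — f7: attacked by Qe7; g7: attacked by Qe7; h7: attacked by Rh6; f8: attacked by Qe7; h8: attacked by Rh6.
Legal moves for Black: none.
Not in check and no legal moves → stalemate.

stalemate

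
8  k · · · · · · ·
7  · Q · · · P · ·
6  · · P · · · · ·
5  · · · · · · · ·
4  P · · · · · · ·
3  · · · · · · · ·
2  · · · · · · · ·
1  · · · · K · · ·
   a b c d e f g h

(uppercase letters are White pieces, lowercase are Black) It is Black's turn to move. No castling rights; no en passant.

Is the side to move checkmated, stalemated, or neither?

Black to move; black king on a8.
In check: yes, from the white queen on b7.
King squares — a7: attacked by Qb7; b7: attacked by Pc6; b8: attacked by Qb7.
Legal moves for Black: none.
In check with no legal moves → checkmate.

checkmate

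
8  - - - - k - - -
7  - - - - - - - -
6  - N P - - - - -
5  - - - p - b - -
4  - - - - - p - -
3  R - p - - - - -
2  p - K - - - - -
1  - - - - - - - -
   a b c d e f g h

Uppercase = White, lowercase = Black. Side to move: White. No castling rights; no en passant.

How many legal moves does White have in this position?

White to move; king on c2.
In check: yes, from the black bishop on f5.
Legal moves: Kxc3, Kb3, Kd1, Kc1.
Count: 4.

4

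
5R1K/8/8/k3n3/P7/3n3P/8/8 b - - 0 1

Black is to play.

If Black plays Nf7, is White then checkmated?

After Nf7: white king on h8; in check: yes, from the black knight on f7.
White has 4 legal replies: Kg8, Kh7, Kg7, Rxf7.
In check but a legal move exists → not checkmate.

no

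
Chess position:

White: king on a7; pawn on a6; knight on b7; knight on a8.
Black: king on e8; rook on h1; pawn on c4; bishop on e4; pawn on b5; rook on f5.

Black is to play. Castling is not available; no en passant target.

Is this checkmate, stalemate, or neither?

Black to move; black king on e8.
In check: no.
Legal moves for Black include: Kf8, Kf7, Ke7, Kd7, Rf8, Rf7, Rf6, Rfh5, Rg5, Re5, Rd5, Rc5, Rf4, Rf3, Rf2, Rff1, Bxb7, Bc6, ... (list truncated; more exist).
Black has legal moves and is not in check → neither.

neither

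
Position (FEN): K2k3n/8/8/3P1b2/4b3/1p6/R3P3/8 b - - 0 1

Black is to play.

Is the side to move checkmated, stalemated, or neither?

Black to move; black king on d8.
In check: no.
Legal moves for Black include: Nf7, Ng6, Ke8, Kc8, Ke7, Kd7, Kc7, Bc8, Bh7, Bd7, Bg6, Be6, Bg4, Bh3, Bxd5+, Bf3, Bd3, Bg2, ... (list truncated; more exist).
Black has legal moves and is not in check → neither.

neither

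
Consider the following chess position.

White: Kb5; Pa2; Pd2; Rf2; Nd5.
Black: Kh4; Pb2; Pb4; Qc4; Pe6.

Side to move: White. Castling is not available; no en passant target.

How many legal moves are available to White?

White to move; king on b5.
In check: yes, from the black queen on c4.
Legal moves: Kb6, Ka5, Kxc4, Ka4.
Count: 4.

4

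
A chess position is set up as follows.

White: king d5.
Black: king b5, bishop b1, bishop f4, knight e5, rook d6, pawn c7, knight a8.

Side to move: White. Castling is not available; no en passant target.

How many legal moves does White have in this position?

0

White to move; king on d5.
In check: yes, from the black rook on d6.
Legal moves: none.
Count: 0.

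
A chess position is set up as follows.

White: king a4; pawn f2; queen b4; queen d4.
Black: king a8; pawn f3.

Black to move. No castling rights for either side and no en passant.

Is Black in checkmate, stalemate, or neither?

stalemate

Black to move; black king on a8.
In check: no.
King squares — a7: attacked by Qd4; b7: attacked by Qb4; b8: attacked by Qb4.
Legal moves for Black: none.
Not in check and no legal moves → stalemate.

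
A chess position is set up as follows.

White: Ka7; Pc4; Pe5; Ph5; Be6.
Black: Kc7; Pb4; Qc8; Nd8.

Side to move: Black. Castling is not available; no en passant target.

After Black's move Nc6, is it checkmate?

yes

After Nc6: white king on a7; in check: yes, from the black knight on c6.
King squares — a6: attacked by Qc8; b6: attacked by Kc7; b7: attacked by Kc7; a8: attacked by Qc8; b8: attacked by Nc6.
White has no legal moves → checkmate.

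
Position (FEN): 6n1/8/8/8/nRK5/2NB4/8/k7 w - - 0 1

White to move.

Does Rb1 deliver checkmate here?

yes

After Rb1: black king on a1; in check: yes, from the white rook on b1.
King squares — b1: attacked by Nc3; a2: attacked by Nc3; b2: attacked by Rb1.
Black has no legal moves → checkmate.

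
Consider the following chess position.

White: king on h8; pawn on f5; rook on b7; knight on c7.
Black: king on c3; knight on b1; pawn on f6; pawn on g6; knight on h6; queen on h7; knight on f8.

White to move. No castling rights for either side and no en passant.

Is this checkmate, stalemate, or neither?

checkmate

White to move; white king on h8.
In check: yes, from the black queen on h7.
King squares — g7: attacked by Qh7; h7: attacked by Nf8; g8: attacked by Nh6.
Legal moves for White: none.
In check with no legal moves → checkmate.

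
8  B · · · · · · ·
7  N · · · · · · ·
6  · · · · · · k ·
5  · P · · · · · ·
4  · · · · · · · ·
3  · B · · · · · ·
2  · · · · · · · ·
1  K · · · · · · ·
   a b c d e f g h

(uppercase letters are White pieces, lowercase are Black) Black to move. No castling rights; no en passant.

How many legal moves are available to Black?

7

Black to move; king on g6.
In check: no.
Legal moves: Kh7, Kg7, Kh6, Kf6, Kh5, Kg5, Kf5.
Count: 7.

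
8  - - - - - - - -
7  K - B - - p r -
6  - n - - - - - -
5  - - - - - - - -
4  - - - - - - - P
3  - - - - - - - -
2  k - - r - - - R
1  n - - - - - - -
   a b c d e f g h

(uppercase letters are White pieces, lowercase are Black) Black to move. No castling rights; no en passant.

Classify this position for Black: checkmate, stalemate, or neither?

neither

Black to move; black king on a2.
In check: no.
Legal moves for Black include: Rg8, Rh7, Rg6, Rg5, Rg4, Rg3, Rgg2, Rg1, Nc8+, Na8, Nd7, Nd5, Nc4, Na4, Rxh2, Rdg2, Rf2, Re2, ... (list truncated; more exist).
Black has legal moves and is not in check → neither.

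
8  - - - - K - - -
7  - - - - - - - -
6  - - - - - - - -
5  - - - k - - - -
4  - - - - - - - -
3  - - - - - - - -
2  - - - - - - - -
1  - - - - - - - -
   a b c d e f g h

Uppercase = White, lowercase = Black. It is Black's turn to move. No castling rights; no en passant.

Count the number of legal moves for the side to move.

8

Black to move; king on d5.
In check: no.
Legal moves: Ke6, Kd6, Kc6, Ke5, Kc5, Ke4, Kd4, Kc4.
Count: 8.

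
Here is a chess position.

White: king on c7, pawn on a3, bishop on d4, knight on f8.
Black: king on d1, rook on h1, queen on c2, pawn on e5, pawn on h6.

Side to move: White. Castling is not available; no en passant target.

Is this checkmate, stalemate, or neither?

neither

White to move; white king on c7.
In check: yes, from the black queen on c2.
Legal moves for White: Kd8, Kb8, Kd7, Kb7, Kd6, Kb6, Bc5, Bc3.
White is in check but has 8 legal moves → neither.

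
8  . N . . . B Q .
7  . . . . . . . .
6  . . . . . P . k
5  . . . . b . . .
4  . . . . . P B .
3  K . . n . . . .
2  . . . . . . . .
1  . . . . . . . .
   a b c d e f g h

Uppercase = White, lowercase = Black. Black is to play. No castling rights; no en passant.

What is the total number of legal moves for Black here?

0

Black to move; king on h6.
In check: yes, from the white bishop on f8.
Legal moves: none.
Count: 0.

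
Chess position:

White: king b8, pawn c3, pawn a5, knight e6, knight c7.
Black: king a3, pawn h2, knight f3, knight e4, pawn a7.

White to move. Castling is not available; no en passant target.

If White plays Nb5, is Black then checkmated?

After Nb5: black king on a3; in check: yes, from the white knight on b5.
Black has 4 legal replies: Ka4, Kb3, Kb2, Ka2.
In check but a legal move exists → not checkmate.

no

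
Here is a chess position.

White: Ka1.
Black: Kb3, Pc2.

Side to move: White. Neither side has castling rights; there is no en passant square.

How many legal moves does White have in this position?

White to move; king on a1.
In check: no.
Legal moves: none.
Count: 0.

0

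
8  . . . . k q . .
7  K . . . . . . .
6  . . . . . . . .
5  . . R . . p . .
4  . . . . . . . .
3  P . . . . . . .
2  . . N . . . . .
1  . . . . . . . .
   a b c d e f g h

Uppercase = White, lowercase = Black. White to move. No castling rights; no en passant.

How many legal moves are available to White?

21

White to move; king on a7.
In check: no.
Legal moves: Kb8, Ka8, Kb7, Kb6, Ka6, Rc8+, Rc7, Rc6, Rxf5, Re5+, Rd5, Rb5, Ra5, Rc4, Rc3, Nd4, Nb4, Ne3, Ne1, Na1, a4.
Count: 21.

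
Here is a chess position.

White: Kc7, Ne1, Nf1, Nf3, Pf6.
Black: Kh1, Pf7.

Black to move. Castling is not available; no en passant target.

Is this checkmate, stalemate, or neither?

Black to move; black king on h1.
In check: no.
King squares — g1: attacked by Nf3; g2: attacked by Ne1; h2: attacked by Nf1.
Legal moves for Black: none.
Not in check and no legal moves → stalemate.

stalemate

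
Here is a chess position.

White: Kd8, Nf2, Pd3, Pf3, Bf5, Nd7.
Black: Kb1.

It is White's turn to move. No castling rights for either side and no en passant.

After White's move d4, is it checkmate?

no

After d4: black king on b1; in check: yes, from the white bishop on f5.
Black has 4 legal replies: Kb2, Ka2, Kc1, Ka1.
In check but a legal move exists → not checkmate.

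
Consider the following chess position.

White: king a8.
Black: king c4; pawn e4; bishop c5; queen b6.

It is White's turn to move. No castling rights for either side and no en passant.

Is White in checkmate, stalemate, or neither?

stalemate

White to move; white king on a8.
In check: no.
King squares — a7: attacked by Qb6; b7: attacked by Qb6; b8: attacked by Qb6.
Legal moves for White: none.
Not in check and no legal moves → stalemate.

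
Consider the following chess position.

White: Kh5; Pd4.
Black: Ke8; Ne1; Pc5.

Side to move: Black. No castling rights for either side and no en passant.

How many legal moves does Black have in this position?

Black to move; king on e8.
In check: no.
Legal moves: Kf8, Kd8, Kf7, Ke7, Kd7, Nf3, Nd3, Ng2, Nc2, cxd4, c4.
Count: 11.

11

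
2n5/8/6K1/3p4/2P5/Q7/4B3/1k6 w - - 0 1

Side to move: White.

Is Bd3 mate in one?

After Bd3: black king on b1; in check: yes, from the white bishop on d3.
King squares — a1: attacked by Qa3; c1: attacked by Qa3; a2: attacked by Qa3; b2: attacked by Qa3; c2: attacked by Bd3.
Black has no legal moves → checkmate.

yes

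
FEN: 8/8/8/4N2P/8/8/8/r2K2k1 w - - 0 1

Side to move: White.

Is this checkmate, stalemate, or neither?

White to move; white king on d1.
In check: yes, from the black rook on a1.
King squares — c1: attacked by Ra1; e1: attacked by Ra1; c2: available; d2: available; e2: available.
Legal moves for White: Ke2, Kd2, Kc2.
White is in check but has 3 legal moves → neither.

neither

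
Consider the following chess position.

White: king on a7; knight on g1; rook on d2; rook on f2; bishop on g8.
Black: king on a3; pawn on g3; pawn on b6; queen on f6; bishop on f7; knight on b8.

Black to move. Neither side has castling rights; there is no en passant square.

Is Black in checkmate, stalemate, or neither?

Black to move; black king on a3.
In check: no.
Legal moves for Black include: Nd7, Nc6+, Na6, Bxg8, Be8, Bg6, Be6, Bh5, Bd5, Bc4, Bb3, Ba2, Qh8, Qd8, Qg7, Qe7+, Qh6, Qg6, ... (list truncated; more exist).
Black has legal moves and is not in check → neither.

neither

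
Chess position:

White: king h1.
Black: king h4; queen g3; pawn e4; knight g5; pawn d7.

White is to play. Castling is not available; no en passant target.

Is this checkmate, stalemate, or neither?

stalemate

White to move; white king on h1.
In check: no.
King squares — g1: attacked by Qg3; g2: attacked by Qg3; h2: attacked by Qg3.
Legal moves for White: none.
Not in check and no legal moves → stalemate.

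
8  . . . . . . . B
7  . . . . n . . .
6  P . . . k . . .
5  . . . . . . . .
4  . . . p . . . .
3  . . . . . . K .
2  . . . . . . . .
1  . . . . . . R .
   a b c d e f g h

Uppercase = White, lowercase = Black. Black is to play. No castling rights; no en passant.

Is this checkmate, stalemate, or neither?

Black to move; black king on e6.
In check: no.
Legal moves for Black: Ng8, Nc8, Ng6, Nc6, Nf5+, Nd5, Kf7, Kd7, Kd6, Kf5, Kd5, d3.
Black has 12 legal moves and is not in check → neither.

neither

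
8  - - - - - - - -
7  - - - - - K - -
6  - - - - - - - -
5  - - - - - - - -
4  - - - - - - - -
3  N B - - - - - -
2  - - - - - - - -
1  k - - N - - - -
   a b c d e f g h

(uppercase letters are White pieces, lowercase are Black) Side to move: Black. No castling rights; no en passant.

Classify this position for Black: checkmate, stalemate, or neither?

Black to move; black king on a1.
In check: no.
King squares — b1: attacked by Na3; a2: attacked by Bb3; b2: attacked by Nd1.
Legal moves for Black: none.
Not in check and no legal moves → stalemate.

stalemate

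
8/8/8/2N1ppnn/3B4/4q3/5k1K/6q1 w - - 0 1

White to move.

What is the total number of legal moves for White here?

0

White to move; king on h2.
In check: yes, from the black queen on g1.
Legal moves: none.
Count: 0.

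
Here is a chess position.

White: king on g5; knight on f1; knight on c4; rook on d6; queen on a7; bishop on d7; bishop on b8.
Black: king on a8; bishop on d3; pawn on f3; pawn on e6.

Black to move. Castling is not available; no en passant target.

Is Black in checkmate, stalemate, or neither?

checkmate

Black to move; black king on a8.
In check: yes, from the white queen on a7.
King squares — a7: attacked by Bb8; b7: attacked by Qa7; b8: attacked by Qa7.
Legal moves for Black: none.
In check with no legal moves → checkmate.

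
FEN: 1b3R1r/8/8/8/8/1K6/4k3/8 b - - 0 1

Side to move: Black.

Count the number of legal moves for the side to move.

21

Black to move; king on e2.
In check: no.
Legal moves: Rg8, Rxf8, Rh7, Rh6, Rh5, Rh4, Rh3+, Rh2, Rh1, Bc7, Ba7, Bd6, Be5, Bf4, Bg3, Bh2, Ke3, Kd3, Kd2, Ke1, Kd1.
Count: 21.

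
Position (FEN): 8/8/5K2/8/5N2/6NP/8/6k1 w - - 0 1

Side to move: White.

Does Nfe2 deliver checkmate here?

After Nfe2: black king on g1; in check: yes, from the white knight on e2.
Black has 3 legal replies: Kh2, Kg2, Kf2.
In check but a legal move exists → not checkmate.

no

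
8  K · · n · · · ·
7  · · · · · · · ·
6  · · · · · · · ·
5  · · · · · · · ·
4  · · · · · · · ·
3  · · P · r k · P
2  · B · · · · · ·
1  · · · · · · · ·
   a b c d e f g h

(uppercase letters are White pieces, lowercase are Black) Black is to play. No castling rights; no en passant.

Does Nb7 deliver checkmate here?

After Nb7: white king on a8; in check: no.
White is not in check, so this cannot be checkmate.

no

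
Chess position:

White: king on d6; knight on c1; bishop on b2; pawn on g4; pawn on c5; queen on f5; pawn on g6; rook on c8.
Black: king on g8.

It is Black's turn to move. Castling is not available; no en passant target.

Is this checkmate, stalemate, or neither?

Black to move; black king on g8.
In check: yes, from the white rook on c8.
King squares — f7: attacked by Qf5; g7: attacked by Bb2; h7: attacked by Pg6; f8: attacked by Qf5; h8: attacked by Bb2.
Legal moves for Black: none.
In check with no legal moves → checkmate.

checkmate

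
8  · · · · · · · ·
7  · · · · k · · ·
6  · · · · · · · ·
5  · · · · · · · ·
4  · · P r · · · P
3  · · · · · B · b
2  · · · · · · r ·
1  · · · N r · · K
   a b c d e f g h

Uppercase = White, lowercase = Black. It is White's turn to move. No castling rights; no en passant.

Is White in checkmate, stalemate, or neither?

checkmate

White to move; white king on h1.
In check: yes, from the black rook on e1.
King squares — g1: attacked by Re1; g2: attacked by Bh3; h2: attacked by Rg2.
Legal moves for White: none.
In check with no legal moves → checkmate.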